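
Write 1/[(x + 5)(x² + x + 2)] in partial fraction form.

Cover-up at x = -5: P = 1/((-5)² + 1·(-5) + 2) = 1/22. Then Q = -P = -1/22, R = -P·(1 - 5) = 2/11
Result: (1/22)/(x + 5) - ((1/22)x - 2/11)/(x² + x + 2)


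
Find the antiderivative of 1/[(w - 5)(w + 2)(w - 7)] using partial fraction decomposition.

Cover-up: P = -1/14, Q = 1/63, R = 1/18. Decomposition: (-1/14)/(w - 5) + (1/63)/(w + 2) + (1/18)/(w - 7). Integrate each term: (-1/14) ln|(w - 5)| + (1/63) ln|(w + 2)| + (1/18) ln|(w - 7)| + C


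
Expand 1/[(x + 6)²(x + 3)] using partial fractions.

Cover-up at x=-3: C = 1/(-3 + 6)² = 1/9. Cover-up at x=-6: B = 1/(-6 + 3) = -1/3. Comparing x² coeff: A = -C = -1/9
Result: (-1/9)/(x + 6) - (1/3)/(x + 6)² + (1/9)/(x + 3)


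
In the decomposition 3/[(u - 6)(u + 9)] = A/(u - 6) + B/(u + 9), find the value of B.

Cover-up at u = -9: B = 3/(-9 - 6) = -3/15 = -1/5


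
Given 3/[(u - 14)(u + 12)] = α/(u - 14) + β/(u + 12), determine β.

Cover-up at u = -12: β = 3/(-12 - 14) = -3/26


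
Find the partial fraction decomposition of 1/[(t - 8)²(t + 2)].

Cover-up at t=-2: R = 1/(-2 - 8)² = 1/100. Cover-up at t=8: Q = 1/(8 + 2) = 1/10. Comparing t² coeff: P = -R = -1/100
Result: (-1/100)/(t - 8) + (1/10)/(t - 8)² + (1/100)/(t + 2)


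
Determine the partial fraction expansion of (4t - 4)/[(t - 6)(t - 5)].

At t=6: α = (4·6 - 4)/(6 - 5) = 20. At t=5: β = (4·5 - 4)/(5 - 6) = -16
Result: 20/(t - 6) - 16/(t - 5)


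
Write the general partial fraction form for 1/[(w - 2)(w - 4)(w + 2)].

Three distinct linear factors: α/(w - 2) + β/(w - 4) + γ/(w + 2)


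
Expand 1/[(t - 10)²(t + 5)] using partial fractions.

Cover-up at t=-5: R = 1/(-5 - 10)² = 1/225. Cover-up at t=10: Q = 1/(10 + 5) = 1/15. Comparing t² coeff: P = -R = -1/225
Result: (-1/225)/(t - 10) + (1/15)/(t - 10)² + (1/225)/(t + 5)


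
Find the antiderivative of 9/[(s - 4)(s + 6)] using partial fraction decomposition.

Decompose: 9/[(s - 4)(s + 6)] = (9/10)/(s - 4) - (9/10)/(s + 6). Integrate each term: (9/10) ln|(s - 4)| - (9/10) ln|(s + 6)| + C


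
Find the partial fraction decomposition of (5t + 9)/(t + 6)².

(5t + 9) = α(t + 6) + β. At t = -6: β = 5·(-6) + 9 = -21. Coeff of t: α = 5
Result: 5/(t + 6) - 21/(t + 6)²


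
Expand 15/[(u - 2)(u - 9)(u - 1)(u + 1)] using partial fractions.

Using Heaviside cover-up: (-5/7)/(u - 2) + (3/112)/(u - 9) + (15/16)/(u - 1) - (1/4)/(u + 1)


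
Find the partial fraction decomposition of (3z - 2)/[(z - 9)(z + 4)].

At z=9: A = (3·9 - 2)/(9 + 4) = 25/13. At z=-4: B = (3·(-4) - 2)/(-4 - 9) = 14/13
Result: (25/13)/(z - 9) + (14/13)/(z + 4)


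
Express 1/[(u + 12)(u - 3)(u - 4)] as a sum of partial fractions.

Using cover-up method: A = 1/240, B = -1/15, C = 1/16
Result: (1/240)/(u + 12) - (1/15)/(u - 3) + (1/16)/(u - 4)


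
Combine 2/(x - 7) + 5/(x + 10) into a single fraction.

Common denominator (x - 7)(x + 10). Numerator: 2(x + 10) + 5(x - 7) = (2x + 20) + (5x - 35) = 7x - 15
Result: (7x - 15)/[(x - 7)(x + 10)]


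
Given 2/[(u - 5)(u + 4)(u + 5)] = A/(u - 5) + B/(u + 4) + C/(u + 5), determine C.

Cover-up at u = -5: C = 2/[(-5 - 5)(-5 + 4)] = 2/[(-10)(-1)] = 2/10 = 1/5


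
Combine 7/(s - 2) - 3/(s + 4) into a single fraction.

Common denominator (s - 2)(s + 4). Numerator: 7(s + 4) - 3(s - 2) = (7s + 28) - (3s - 6) = 4s + 34
Result: (4s + 34)/[(s - 2)(s + 4)]


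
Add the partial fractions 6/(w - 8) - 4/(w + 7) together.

Common denominator (w - 8)(w + 7). Numerator: 6(w + 7) - 4(w - 8) = (6w + 42) - (4w - 32) = 2w + 74
Result: (2w + 74)/[(w - 8)(w + 7)]


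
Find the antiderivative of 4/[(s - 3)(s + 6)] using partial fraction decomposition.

Decompose: 4/[(s - 3)(s + 6)] = (4/9)/(s - 3) - (4/9)/(s + 6). Integrate each term: (4/9) ln|(s - 3)| - (4/9) ln|(s + 6)| + C


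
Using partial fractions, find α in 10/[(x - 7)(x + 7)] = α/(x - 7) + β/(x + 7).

Cover-up at x = 7: α = 10/(7 + 7) = 10/14 = 5/7


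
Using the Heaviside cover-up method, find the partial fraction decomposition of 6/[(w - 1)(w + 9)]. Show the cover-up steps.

Cover (w - 1): set w=1, get A = 6/(1 + 9) = 3/5. Cover (w + 9): set w=-9, get B = 6/(-9 - 1) = -3/5.
Result: (3/5)/(w - 1) - (3/5)/(w + 9)


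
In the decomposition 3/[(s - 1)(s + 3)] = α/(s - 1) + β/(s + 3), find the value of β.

Cover-up at s = -3: β = 3/(-3 - 1) = -3/4


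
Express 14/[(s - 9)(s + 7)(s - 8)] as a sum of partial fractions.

Using cover-up method: P = 7/8, Q = 7/120, R = -14/15
Result: (7/8)/(s - 9) + (7/120)/(s + 7) - (14/15)/(s - 8)


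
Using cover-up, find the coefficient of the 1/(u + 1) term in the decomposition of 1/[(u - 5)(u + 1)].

Cover (u + 1), set u=-1: 1/((u - 5) at u=-1) = 1/(-6) = -1/6


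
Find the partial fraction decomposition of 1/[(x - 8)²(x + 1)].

Cover-up at x=-1: R = 1/(-1 - 8)² = 1/81. Cover-up at x=8: Q = 1/(8 + 1) = 1/9. Comparing x² coeff: P = -R = -1/81
Result: (-1/81)/(x - 8) + (1/9)/(x - 8)² + (1/81)/(x + 1)


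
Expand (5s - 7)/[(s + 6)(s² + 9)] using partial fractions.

At s=-6: α = (5·(-6) - 7)/((-6)² + 9) = -37/45. β = -α = 37/45, γ = 5 - (-6)·α = 1/15
Result: (-37/45)/(s + 6) + ((37/45)s + 1/15)/(s² + 9)


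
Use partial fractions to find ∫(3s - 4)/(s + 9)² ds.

Decompose: α = 3, β = 3·(-9) - 4 = -31, so (3s - 4)/(s + 9)² = 3/(s + 9) - 31/(s + 9)². Integrate: ∫ α/(s + 9) ds = 3 ln|(s + 9)|; ∫ β/(s + 9)² ds = 31/(s + 9). Sum: 3 ln|(s + 9)| + 31/(s + 9) + C


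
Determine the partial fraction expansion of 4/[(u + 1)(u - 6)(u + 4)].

Using cover-up method: P = -4/21, Q = 2/35, R = 2/15
Result: (-4/21)/(u + 1) + (2/35)/(u - 6) + (2/15)/(u + 4)


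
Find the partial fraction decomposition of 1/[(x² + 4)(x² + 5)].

Coefficient matching gives P = R = 0, Q = 1/(5-4) = 1, S = -Q = -1
Result: 1/(x² + 4) - 1/(x² + 5)


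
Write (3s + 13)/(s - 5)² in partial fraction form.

(3s + 13) = α(s - 5) + β. At s = 5: β = 3·5 + 13 = 28. Coeff of s: α = 3
Result: 3/(s - 5) + 28/(s - 5)²


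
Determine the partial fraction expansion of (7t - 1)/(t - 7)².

(7t - 1) = P(t - 7) + Q. At t = 7: Q = 7·7 - 1 = 48. Coeff of t: P = 7
Result: 7/(t - 7) + 48/(t - 7)²


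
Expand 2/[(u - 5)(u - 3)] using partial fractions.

2/(u - 5)(u - 3) = α/(u - 5) + β/(u - 3). α = 2/(5 - 3) = 1, β = 2/(3 - 5) = -1
Result: 1/(u - 5) - 1/(u - 3)


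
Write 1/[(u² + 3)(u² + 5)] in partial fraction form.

Coefficient matching gives A = C = 0, B = 1/(5-3) = 1/2, D = -B = -1/2
Result: (1/2)/(u² + 3) - (1/2)/(u² + 5)


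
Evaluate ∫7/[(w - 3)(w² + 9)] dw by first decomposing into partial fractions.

Cover-up at w=3: P = 7/(3²+9) = 7/18. Coeff matching: Q = -7/18, R = -7/6. Decomposition: (7/18)/(w - 3) - ((7/18)w + 7/6)/(w² + 9). Integrate: linear → ln, quadratic → (1/2)ln + arctan: (7/18) ln|(w - 3)| - (7/36) ln(w² + 9) - (7/18) arctan(w/3) + C


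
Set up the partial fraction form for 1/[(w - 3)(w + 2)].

Distinct linear factors: P/(w - 3) + Q/(w + 2)


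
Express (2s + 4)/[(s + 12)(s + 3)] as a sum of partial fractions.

At s=-12: α = (2·(-12) + 4)/(-12 + 3) = 20/9. At s=-3: β = (2·(-3) + 4)/(-3 + 12) = -2/9
Result: (20/9)/(s + 12) - (2/9)/(s + 3)


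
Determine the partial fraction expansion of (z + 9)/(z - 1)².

(z + 9) = A(z - 1) + B. At z = 1: B = 1·1 + 9 = 10. Coeff of z: A = 1
Result: 1/(z - 1) + 10/(z - 1)²


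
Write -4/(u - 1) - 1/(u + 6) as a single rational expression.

Common denominator (u - 1)(u + 6). Numerator: -4(u + 6) - 1(u - 1) = (-4u - 24) - (u - 1) = -5u - 23
Result: (-5u - 23)/[(u - 1)(u + 6)]


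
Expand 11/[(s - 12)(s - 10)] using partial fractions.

11/(s - 12)(s - 10) = A/(s - 12) + B/(s - 10). A = 11/(12 - 10) = 11/2, B = 11/(10 - 12) = -11/2
Result: (11/2)/(s - 12) - (11/2)/(s - 10)


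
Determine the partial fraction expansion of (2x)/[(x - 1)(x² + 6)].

At x=1: P = (2·1 + 0)/(1² + 6) = 2/7. Q = -P = -2/7, R = 2 - 1·P = 12/7
Result: (2/7)/(x - 1) - ((2/7)x - 12/7)/(x² + 6)


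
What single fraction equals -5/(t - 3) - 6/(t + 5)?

Common denominator (t - 3)(t + 5). Numerator: -5(t + 5) - 6(t - 3) = (-5t - 25) - (6t - 18) = -11t - 7
Result: (-11t - 7)/[(t - 3)(t + 5)]


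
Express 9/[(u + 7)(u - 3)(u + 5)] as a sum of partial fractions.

Using cover-up method: A = 9/20, B = 9/80, C = -9/16
Result: (9/20)/(u + 7) + (9/80)/(u - 3) - (9/16)/(u + 5)


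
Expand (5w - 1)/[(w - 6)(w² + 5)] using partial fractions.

At w=6: P = (5·6 - 1)/(6² + 5) = 29/41. Q = -P = -29/41, R = 5 - 6·P = 31/41
Result: (29/41)/(w - 6) - ((29/41)w - 31/41)/(w² + 5)


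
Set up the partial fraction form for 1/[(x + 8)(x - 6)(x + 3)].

Three distinct linear factors: α/(x + 8) + β/(x - 6) + γ/(x + 3)


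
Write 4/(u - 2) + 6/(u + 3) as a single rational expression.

Common denominator (u - 2)(u + 3). Numerator: 4(u + 3) + 6(u - 2) = (4u + 12) + (6u - 12) = 10u
Result: (10u)/[(u - 2)(u + 3)]


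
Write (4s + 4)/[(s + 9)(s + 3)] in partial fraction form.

At s=-9: A = (4·(-9) + 4)/(-9 + 3) = 16/3. At s=-3: B = (4·(-3) + 4)/(-3 + 9) = -4/3
Result: (16/3)/(s + 9) - (4/3)/(s + 3)


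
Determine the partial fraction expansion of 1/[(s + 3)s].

1/(s + 3)s = A/(s + 3) + B/s. A = 1/(-3 - 0) = -1/3, B = 1/(0 + 3) = 1/3
Result: (-1/3)/(s + 3) + (1/3)/s


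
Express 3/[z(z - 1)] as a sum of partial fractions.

3/z(z - 1) = A/z + B/(z - 1). A = 3/(0 - 1) = -3, B = 3/(1 - 0) = 3
Result: -3/z + 3/(z - 1)


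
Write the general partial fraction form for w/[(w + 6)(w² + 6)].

Linear + irreducible quadratic: P/(w + 6) + (Qw + R)/(w² + 6)


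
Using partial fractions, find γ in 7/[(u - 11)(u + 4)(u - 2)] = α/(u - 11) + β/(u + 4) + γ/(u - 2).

Cover-up at u = 2: γ = 7/[(2 - 11)(2 + 4)] = 7/[(-9)(6)] = -7/54


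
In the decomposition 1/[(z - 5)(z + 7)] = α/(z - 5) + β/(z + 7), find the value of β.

Cover-up at z = -7: β = 1/(-7 - 5) = -1/12


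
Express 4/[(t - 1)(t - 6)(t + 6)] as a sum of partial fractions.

Using cover-up method: A = -4/35, B = 1/15, C = 1/21
Result: (-4/35)/(t - 1) + (1/15)/(t - 6) + (1/21)/(t + 6)


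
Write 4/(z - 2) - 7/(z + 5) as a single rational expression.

Common denominator (z - 2)(z + 5). Numerator: 4(z + 5) - 7(z - 2) = (4z + 20) - (7z - 14) = -3z + 34
Result: (-3z + 34)/[(z - 2)(z + 5)]


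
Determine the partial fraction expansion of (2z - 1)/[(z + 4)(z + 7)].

At z=-4: P = (2·(-4) - 1)/(-4 + 7) = -3. At z=-7: Q = (2·(-7) - 1)/(-7 + 4) = 5
Result: -3/(z + 4) + 5/(z + 7)


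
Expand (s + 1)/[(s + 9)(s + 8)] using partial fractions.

At s=-9: α = (1·(-9) + 1)/(-9 + 8) = 8. At s=-8: β = (1·(-8) + 1)/(-8 + 9) = -7
Result: 8/(s + 9) - 7/(s + 8)


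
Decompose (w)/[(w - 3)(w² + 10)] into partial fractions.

At w=3: A = (1·3 + 0)/(3² + 10) = 3/19. B = -A = -3/19, C = 1 - 3·A = 10/19
Result: (3/19)/(w - 3) - ((3/19)w - 10/19)/(w² + 10)


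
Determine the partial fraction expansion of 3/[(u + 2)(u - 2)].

3/(u + 2)(u - 2) = A/(u + 2) + B/(u - 2). A = 3/(-2 - 2) = -3/4, B = 3/(2 + 2) = 3/4
Result: (-3/4)/(u + 2) + (3/4)/(u - 2)


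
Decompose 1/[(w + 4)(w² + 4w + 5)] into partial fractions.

Cover-up at w = -4: α = 1/((-4)² + 4·(-4) + 5) = 1/5. Then β = -α = -1/5, γ = -α·(4 - 4) = 0
Result: (1/5)/(w + 4) - ((1/5)w)/(w² + 4w + 5)


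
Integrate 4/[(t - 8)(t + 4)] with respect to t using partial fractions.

Decompose: 4/[(t - 8)(t + 4)] = (1/3)/(t - 8) - (1/3)/(t + 4). Integrate each term: (1/3) ln|(t - 8)| - (1/3) ln|(t + 4)| + C


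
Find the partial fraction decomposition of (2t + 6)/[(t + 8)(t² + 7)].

At t=-8: A = (2·(-8) + 6)/((-8)² + 7) = -10/71. B = -A = 10/71, C = 2 - (-8)·A = 62/71
Result: (-10/71)/(t + 8) + ((10/71)t + 62/71)/(t² + 7)


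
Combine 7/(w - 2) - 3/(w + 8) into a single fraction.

Common denominator (w - 2)(w + 8). Numerator: 7(w + 8) - 3(w - 2) = (7w + 56) - (3w - 6) = 4w + 62
Result: (4w + 62)/[(w - 2)(w + 8)]


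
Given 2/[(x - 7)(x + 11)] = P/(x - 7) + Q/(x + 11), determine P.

Cover-up at x = 7: P = 2/(7 + 11) = 2/18 = 1/9


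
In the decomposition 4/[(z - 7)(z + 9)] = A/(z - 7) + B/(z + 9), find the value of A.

Cover-up at z = 7: A = 4/(7 + 9) = 4/16 = 1/4


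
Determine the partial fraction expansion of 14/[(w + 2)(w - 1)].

14/(w + 2)(w - 1) = P/(w + 2) + Q/(w - 1). P = 14/(-2 - 1) = -14/3, Q = 14/(1 + 2) = 14/3
Result: (-14/3)/(w + 2) + (14/3)/(w - 1)


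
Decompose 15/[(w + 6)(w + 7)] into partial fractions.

15/(w + 6)(w + 7) = α/(w + 6) + β/(w + 7). α = 15/(-6 + 7) = 15, β = 15/(-7 + 6) = -15
Result: 15/(w + 6) - 15/(w + 7)


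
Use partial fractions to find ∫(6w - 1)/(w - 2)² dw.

Decompose: P = 6, Q = 6·2 - 1 = 11, so (6w - 1)/(w - 2)² = 6/(w - 2) + 11/(w - 2)². Integrate: ∫ P/(w - 2) dw = 6 ln|(w - 2)|; ∫ Q/(w - 2)² dw = -11/(w - 2). Sum: 6 ln|(w - 2)| - 11/(w - 2) + C


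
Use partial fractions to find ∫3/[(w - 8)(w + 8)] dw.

Decompose: 3/[(w - 8)(w + 8)] = (3/16)/(w - 8) - (3/16)/(w + 8). Integrate each term: (3/16) ln|(w - 8)| - (3/16) ln|(w + 8)| + C


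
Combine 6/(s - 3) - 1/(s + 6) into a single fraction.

Common denominator (s - 3)(s + 6). Numerator: 6(s + 6) - 1(s - 3) = (6s + 36) - (s - 3) = 5s + 39
Result: (5s + 39)/[(s - 3)(s + 6)]


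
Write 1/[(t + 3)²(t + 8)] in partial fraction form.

Cover-up at t=-8: C = 1/(-8 + 3)² = 1/25. Cover-up at t=-3: B = 1/(-3 + 8) = 1/5. Comparing t² coeff: A = -C = -1/25
Result: (-1/25)/(t + 3) + (1/5)/(t + 3)² + (1/25)/(t + 8)


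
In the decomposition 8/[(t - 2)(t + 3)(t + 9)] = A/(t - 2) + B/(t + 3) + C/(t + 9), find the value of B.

Cover-up at t = -3: B = 8/[(-3 - 2)(-3 + 9)] = 8/[(-5)(6)] = -8/30 = -4/15


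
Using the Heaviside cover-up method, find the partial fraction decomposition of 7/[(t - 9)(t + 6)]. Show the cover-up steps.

Cover (t - 9): set t=9, get P = 7/(9 + 6) = 7/15. Cover (t + 6): set t=-6, get Q = 7/(-6 - 9) = -7/15.
Result: (7/15)/(t - 9) - (7/15)/(t + 6)


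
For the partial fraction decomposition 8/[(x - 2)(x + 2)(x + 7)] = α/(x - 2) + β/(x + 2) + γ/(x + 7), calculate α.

Cover-up at x = 2: α = 8/[(2 + 2)(2 + 7)] = 8/[(4)(9)] = 8/36 = 2/9


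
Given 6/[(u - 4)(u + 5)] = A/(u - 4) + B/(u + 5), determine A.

Cover-up at u = 4: A = 6/(4 + 5) = 6/9 = 2/3


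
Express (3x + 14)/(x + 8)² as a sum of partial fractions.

(3x + 14) = P(x + 8) + Q. At x = -8: Q = 3·(-8) + 14 = -10. Coeff of x: P = 3
Result: 3/(x + 8) - 10/(x + 8)²


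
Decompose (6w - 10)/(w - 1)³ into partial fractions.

(6w - 10) = A(w - 1)² + B(w - 1) + C. At w = 1: C = 6·1 - 10 = -4. Coefficients: A = 0, B = 6
Result: 6/(w - 1)² - 4/(w - 1)³


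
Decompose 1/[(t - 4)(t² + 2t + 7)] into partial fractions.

Cover-up at t = 4: P = 1/(4² + 2·4 + 7) = 1/31. Then Q = -P = -1/31, R = -P·(2 + 4) = -6/31
Result: (1/31)/(t - 4) - ((1/31)t + 6/31)/(t² + 2t + 7)


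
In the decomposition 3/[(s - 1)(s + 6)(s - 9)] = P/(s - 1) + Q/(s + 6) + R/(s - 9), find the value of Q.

Cover-up at s = -6: Q = 3/[(-6 - 1)(-6 - 9)] = 3/[(-7)(-15)] = 3/105 = 1/35


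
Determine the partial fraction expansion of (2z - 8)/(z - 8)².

(2z - 8) = A(z - 8) + B. At z = 8: B = 2·8 - 8 = 8. Coeff of z: A = 2
Result: 2/(z - 8) + 8/(z - 8)²


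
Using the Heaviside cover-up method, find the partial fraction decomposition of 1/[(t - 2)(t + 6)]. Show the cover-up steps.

Cover (t - 2): set t=2, get P = 1/(2 + 6) = 1/8. Cover (t + 6): set t=-6, get Q = 1/(-6 - 2) = -1/8.
Result: (1/8)/(t - 2) - (1/8)/(t + 6)


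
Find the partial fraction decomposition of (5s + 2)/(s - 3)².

(5s + 2) = P(s - 3) + Q. At s = 3: Q = 5·3 + 2 = 17. Coeff of s: P = 5
Result: 5/(s - 3) + 17/(s - 3)²


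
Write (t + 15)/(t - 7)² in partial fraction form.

(t + 15) = α(t - 7) + β. At t = 7: β = 1·7 + 15 = 22. Coeff of t: α = 1
Result: 1/(t - 7) + 22/(t - 7)²


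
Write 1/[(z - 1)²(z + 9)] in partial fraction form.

Cover-up at z=-9: R = 1/(-9 - 1)² = 1/100. Cover-up at z=1: Q = 1/(1 + 9) = 1/10. Comparing z² coeff: P = -R = -1/100
Result: (-1/100)/(z - 1) + (1/10)/(z - 1)² + (1/100)/(z + 9)


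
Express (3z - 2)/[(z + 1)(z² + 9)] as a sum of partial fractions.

At z=-1: A = (3·(-1) - 2)/((-1)² + 9) = -1/2. B = -A = 1/2, C = 3 - (-1)·A = 5/2
Result: (-1/2)/(z + 1) + ((1/2)z + 5/2)/(z² + 9)


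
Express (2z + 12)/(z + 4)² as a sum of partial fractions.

(2z + 12) = A(z + 4) + B. At z = -4: B = 2·(-4) + 12 = 4. Coeff of z: A = 2
Result: 2/(z + 4) + 4/(z + 4)²


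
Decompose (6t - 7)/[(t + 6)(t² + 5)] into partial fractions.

At t=-6: A = (6·(-6) - 7)/((-6)² + 5) = -43/41. B = -A = 43/41, C = 6 - (-6)·A = -12/41
Result: (-43/41)/(t + 6) + ((43/41)t - 12/41)/(t² + 5)


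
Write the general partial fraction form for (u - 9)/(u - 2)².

Repeated linear factor: α/(u - 2) + β/(u - 2)²


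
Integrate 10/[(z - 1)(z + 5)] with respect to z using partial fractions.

Decompose: 10/[(z - 1)(z + 5)] = (5/3)/(z - 1) - (5/3)/(z + 5). Integrate each term: (5/3) ln|(z - 1)| - (5/3) ln|(z + 5)| + C


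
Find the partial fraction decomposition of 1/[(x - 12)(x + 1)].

1/(x - 12)(x + 1) = A/(x - 12) + B/(x + 1). A = 1/(12 + 1) = 1/13, B = 1/(-1 - 12) = -1/13
Result: (1/13)/(x - 12) - (1/13)/(x + 1)


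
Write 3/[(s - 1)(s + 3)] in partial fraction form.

3/(s - 1)(s + 3) = P/(s - 1) + Q/(s + 3). P = 3/(1 + 3) = 3/4, Q = 3/(-3 - 1) = -3/4
Result: (3/4)/(s - 1) - (3/4)/(s + 3)


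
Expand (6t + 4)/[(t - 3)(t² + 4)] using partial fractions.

At t=3: α = (6·3 + 4)/(3² + 4) = 22/13. β = -α = -22/13, γ = 6 - 3·α = 12/13
Result: (22/13)/(t - 3) - ((22/13)t - 12/13)/(t² + 4)


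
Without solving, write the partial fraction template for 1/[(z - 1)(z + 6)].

Distinct linear factors: A/(z - 1) + B/(z + 6)


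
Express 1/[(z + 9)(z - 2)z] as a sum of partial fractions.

Using cover-up method: α = 1/99, β = 1/22, γ = -1/18
Result: (1/99)/(z + 9) + (1/22)/(z - 2) - (1/18)/z


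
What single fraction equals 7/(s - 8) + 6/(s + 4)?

Common denominator (s - 8)(s + 4). Numerator: 7(s + 4) + 6(s - 8) = (7s + 28) + (6s - 48) = 13s - 20
Result: (13s - 20)/[(s - 8)(s + 4)]


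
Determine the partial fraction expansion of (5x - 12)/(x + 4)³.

(5x - 12) = A(x + 4)² + B(x + 4) + C. At x = -4: C = 5·(-4) - 12 = -32. Coefficients: A = 0, B = 5
Result: 5/(x + 4)² - 32/(x + 4)³


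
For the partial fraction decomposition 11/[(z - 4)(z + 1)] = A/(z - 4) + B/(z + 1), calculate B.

Cover-up at z = -1: B = 11/(-1 - 4) = -11/5


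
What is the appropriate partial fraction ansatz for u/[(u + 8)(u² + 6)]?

Linear + irreducible quadratic: P/(u + 8) + (Qu + R)/(u² + 6)


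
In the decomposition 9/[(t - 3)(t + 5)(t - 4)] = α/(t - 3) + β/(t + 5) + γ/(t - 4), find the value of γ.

Cover-up at t = 4: γ = 9/[(4 - 3)(4 + 5)] = 9/[(1)(9)] = 9/9 = 1


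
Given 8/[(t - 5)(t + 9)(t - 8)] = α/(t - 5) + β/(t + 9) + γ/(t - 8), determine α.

Cover-up at t = 5: α = 8/[(5 + 9)(5 - 8)] = 8/[(14)(-3)] = -8/42 = -4/21


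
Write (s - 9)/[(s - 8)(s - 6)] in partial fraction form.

At s=8: P = (1·8 - 9)/(8 - 6) = -1/2. At s=6: Q = (1·6 - 9)/(6 - 8) = 3/2
Result: (-1/2)/(s - 8) + (3/2)/(s - 6)


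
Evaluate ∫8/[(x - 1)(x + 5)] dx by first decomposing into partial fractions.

Decompose: 8/[(x - 1)(x + 5)] = (4/3)/(x - 1) - (4/3)/(x + 5). Integrate each term: (4/3) ln|(x - 1)| - (4/3) ln|(x + 5)| + C


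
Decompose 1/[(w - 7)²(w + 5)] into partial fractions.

Cover-up at w=-5: γ = 1/(-5 - 7)² = 1/144. Cover-up at w=7: β = 1/(7 + 5) = 1/12. Comparing w² coeff: α = -γ = -1/144
Result: (-1/144)/(w - 7) + (1/12)/(w - 7)² + (1/144)/(w + 5)


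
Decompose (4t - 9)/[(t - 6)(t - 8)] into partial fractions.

At t=6: α = (4·6 - 9)/(6 - 8) = -15/2. At t=8: β = (4·8 - 9)/(8 - 6) = 23/2
Result: (-15/2)/(t - 6) + (23/2)/(t - 8)


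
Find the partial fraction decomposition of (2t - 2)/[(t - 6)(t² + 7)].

At t=6: A = (2·6 - 2)/(6² + 7) = 10/43. B = -A = -10/43, C = 2 - 6·A = 26/43
Result: (10/43)/(t - 6) - ((10/43)t - 26/43)/(t² + 7)


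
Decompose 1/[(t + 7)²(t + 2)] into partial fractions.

Cover-up at t=-2: γ = 1/(-2 + 7)² = 1/25. Cover-up at t=-7: β = 1/(-7 + 2) = -1/5. Comparing t² coeff: α = -γ = -1/25
Result: (-1/25)/(t + 7) - (1/5)/(t + 7)² + (1/25)/(t + 2)


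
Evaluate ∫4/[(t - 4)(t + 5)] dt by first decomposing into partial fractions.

Decompose: 4/[(t - 4)(t + 5)] = (4/9)/(t - 4) - (4/9)/(t + 5). Integrate each term: (4/9) ln|(t - 4)| - (4/9) ln|(t + 5)| + C


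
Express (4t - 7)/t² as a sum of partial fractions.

(4t - 7) = At + B. At t = 0: B = 4·0 - 7 = -7. Coeff of t: A = 4
Result: 4/t - 7/t²


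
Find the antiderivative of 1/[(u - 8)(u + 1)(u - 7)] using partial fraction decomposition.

Cover-up: A = 1/9, B = 1/72, C = -1/8. Decomposition: (1/9)/(u - 8) + (1/72)/(u + 1) - (1/8)/(u - 7). Integrate each term: (1/9) ln|(u - 8)| + (1/72) ln|(u + 1)| - (1/8) ln|(u - 7)| + C


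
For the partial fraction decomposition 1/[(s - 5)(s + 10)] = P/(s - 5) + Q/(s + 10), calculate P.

Cover-up at s = 5: P = 1/(5 + 10) = 1/15


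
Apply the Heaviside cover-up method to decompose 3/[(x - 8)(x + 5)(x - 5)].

Cover (x - 8), x=8: A = 3/[(8 + 5)(8 - 5)] = 1/13. Cover (x + 5), x=-5: B = 3/[(-5 - 8)(-5 - 5)] = 3/130. Cover (x - 5), x=5: C = 3/[(5 - 8)(5 + 5)] = -1/10.
Result: (1/13)/(x - 8) + (3/130)/(x + 5) - (1/10)/(x - 5)


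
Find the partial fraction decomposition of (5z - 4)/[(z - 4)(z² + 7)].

At z=4: A = (5·4 - 4)/(4² + 7) = 16/23. B = -A = -16/23, C = 5 - 4·A = 51/23
Result: (16/23)/(z - 4) - ((16/23)z - 51/23)/(z² + 7)


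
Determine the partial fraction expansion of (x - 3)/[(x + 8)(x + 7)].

At x=-8: α = (1·(-8) - 3)/(-8 + 7) = 11. At x=-7: β = (1·(-7) - 3)/(-7 + 8) = -10
Result: 11/(x + 8) - 10/(x + 7)


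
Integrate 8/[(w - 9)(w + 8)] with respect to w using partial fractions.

Decompose: 8/[(w - 9)(w + 8)] = (8/17)/(w - 9) - (8/17)/(w + 8). Integrate each term: (8/17) ln|(w - 9)| - (8/17) ln|(w + 8)| + C


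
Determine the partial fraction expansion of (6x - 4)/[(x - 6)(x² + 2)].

At x=6: P = (6·6 - 4)/(6² + 2) = 16/19. Q = -P = -16/19, R = 6 - 6·P = 18/19
Result: (16/19)/(x - 6) - ((16/19)x - 18/19)/(x² + 2)


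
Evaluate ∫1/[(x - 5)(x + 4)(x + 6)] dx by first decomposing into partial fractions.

Cover-up: P = 1/99, Q = -1/18, R = 1/22. Decomposition: (1/99)/(x - 5) - (1/18)/(x + 4) + (1/22)/(x + 6). Integrate each term: (1/99) ln|(x - 5)| - (1/18) ln|(x + 4)| + (1/22) ln|(x + 6)| + C


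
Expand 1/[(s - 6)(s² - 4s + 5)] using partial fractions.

Cover-up at s = 6: α = 1/(6² - 4·6 + 5) = 1/17. Then β = -α = -1/17, γ = -α·(-4 + 6) = -2/17
Result: (1/17)/(s - 6) - ((1/17)s + 2/17)/(s² - 4s + 5)


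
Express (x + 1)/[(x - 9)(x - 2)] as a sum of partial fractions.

At x=9: α = (1·9 + 1)/(9 - 2) = 10/7. At x=2: β = (1·2 + 1)/(2 - 9) = -3/7
Result: (10/7)/(x - 9) - (3/7)/(x - 2)


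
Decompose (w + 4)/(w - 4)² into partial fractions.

(w + 4) = A(w - 4) + B. At w = 4: B = 1·4 + 4 = 8. Coeff of w: A = 1
Result: 1/(w - 4) + 8/(w - 4)²


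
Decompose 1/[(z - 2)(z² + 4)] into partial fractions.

Cover-up at z = 2: α = 1/(2² + 4) = 1/8. Then β = -α = -1/8, γ = -α·(0 + 2) = -1/4
Result: (1/8)/(z - 2) - ((1/8)z + 1/4)/(z² + 4)


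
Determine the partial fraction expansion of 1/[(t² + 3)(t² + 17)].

Coefficient matching gives α = γ = 0, β = 1/(17-3) = 1/14, δ = -β = -1/14
Result: (1/14)/(t² + 3) - (1/14)/(t² + 17)


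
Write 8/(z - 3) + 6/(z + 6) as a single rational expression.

Common denominator (z - 3)(z + 6). Numerator: 8(z + 6) + 6(z - 3) = (8z + 48) + (6z - 18) = 14z + 30
Result: (14z + 30)/[(z - 3)(z + 6)]


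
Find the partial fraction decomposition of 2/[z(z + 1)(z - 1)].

Using cover-up method: α = -2, β = 1, γ = 1
Result: -2/z + 1/(z + 1) + 1/(z - 1)


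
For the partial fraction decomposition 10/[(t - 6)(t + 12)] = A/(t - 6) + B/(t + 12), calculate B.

Cover-up at t = -12: B = 10/(-12 - 6) = -10/18 = -5/9


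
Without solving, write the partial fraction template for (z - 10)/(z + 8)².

Repeated linear factor: α/(z + 8) + β/(z + 8)²


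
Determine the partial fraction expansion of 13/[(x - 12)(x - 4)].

13/(x - 12)(x - 4) = α/(x - 12) + β/(x - 4). α = 13/(12 - 4) = 13/8, β = 13/(4 - 12) = -13/8
Result: (13/8)/(x - 12) - (13/8)/(x - 4)


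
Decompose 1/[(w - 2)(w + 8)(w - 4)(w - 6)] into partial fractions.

Using Heaviside cover-up: (1/80)/(w - 2) - (1/1680)/(w + 8) - (1/48)/(w - 4) + (1/112)/(w - 6)


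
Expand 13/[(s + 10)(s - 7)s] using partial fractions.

Using cover-up method: α = 13/170, β = 13/119, γ = -13/70
Result: (13/170)/(s + 10) + (13/119)/(s - 7) - (13/70)/s


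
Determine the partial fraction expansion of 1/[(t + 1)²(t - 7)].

Cover-up at t=7: R = 1/(7 + 1)² = 1/64. Cover-up at t=-1: Q = 1/(-1 - 7) = -1/8. Comparing t² coeff: P = -R = -1/64
Result: (-1/64)/(t + 1) - (1/8)/(t + 1)² + (1/64)/(t - 7)


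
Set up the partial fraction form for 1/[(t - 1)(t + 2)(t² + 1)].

Two linear + quadratic: α/(t - 1) + β/(t + 2) + (γt + δ)/(t² + 1)


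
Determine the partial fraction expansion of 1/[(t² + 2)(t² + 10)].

Coefficient matching gives P = R = 0, Q = 1/(10-2) = 1/8, S = -Q = -1/8
Result: (1/8)/(t² + 2) - (1/8)/(t² + 10)


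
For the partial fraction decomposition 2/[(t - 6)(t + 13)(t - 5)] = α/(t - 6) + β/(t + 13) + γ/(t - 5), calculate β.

Cover-up at t = -13: β = 2/[(-13 - 6)(-13 - 5)] = 2/[(-19)(-18)] = 2/342 = 1/171


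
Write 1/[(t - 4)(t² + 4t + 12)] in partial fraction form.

Cover-up at t = 4: A = 1/(4² + 4·4 + 12) = 1/44. Then B = -A = -1/44, C = -A·(4 + 4) = -2/11
Result: (1/44)/(t - 4) - ((1/44)t + 2/11)/(t² + 4t + 12)


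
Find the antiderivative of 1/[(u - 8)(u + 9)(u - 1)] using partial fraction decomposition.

Cover-up: α = 1/119, β = 1/170, γ = -1/70. Decomposition: (1/119)/(u - 8) + (1/170)/(u + 9) - (1/70)/(u - 1). Integrate each term: (1/119) ln|(u - 8)| + (1/170) ln|(u + 9)| - (1/70) ln|(u - 1)| + C


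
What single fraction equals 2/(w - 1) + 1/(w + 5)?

Common denominator (w - 1)(w + 5). Numerator: 2(w + 5) + 1(w - 1) = (2w + 10) + (w - 1) = 3w + 9
Result: (3w + 9)/[(w - 1)(w + 5)]


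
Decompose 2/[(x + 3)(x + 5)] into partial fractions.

2/(x + 3)(x + 5) = α/(x + 3) + β/(x + 5). α = 2/(-3 + 5) = 1, β = 2/(-5 + 3) = -1
Result: 1/(x + 3) - 1/(x + 5)


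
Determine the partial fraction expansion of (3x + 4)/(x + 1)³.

(3x + 4) = A(x + 1)² + B(x + 1) + C. At x = -1: C = 3·(-1) + 4 = 1. Coefficients: A = 0, B = 3
Result: 3/(x + 1)² + 1/(x + 1)³


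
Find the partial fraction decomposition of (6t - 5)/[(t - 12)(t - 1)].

At t=12: α = (6·12 - 5)/(12 - 1) = 67/11. At t=1: β = (6·1 - 5)/(1 - 12) = -1/11
Result: (67/11)/(t - 12) - (1/11)/(t - 1)


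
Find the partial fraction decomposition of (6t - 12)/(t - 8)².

(6t - 12) = P(t - 8) + Q. At t = 8: Q = 6·8 - 12 = 36. Coeff of t: P = 6
Result: 6/(t - 8) + 36/(t - 8)²


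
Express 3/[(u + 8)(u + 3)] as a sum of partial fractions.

3/(u + 8)(u + 3) = P/(u + 8) + Q/(u + 3). P = 3/(-8 + 3) = -3/5, Q = 3/(-3 + 8) = 3/5
Result: (-3/5)/(u + 8) + (3/5)/(u + 3)


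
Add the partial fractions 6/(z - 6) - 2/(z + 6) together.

Common denominator (z - 6)(z + 6). Numerator: 6(z + 6) - 2(z - 6) = (6z + 36) - (2z - 12) = 4z + 48
Result: (4z + 48)/[(z - 6)(z + 6)]


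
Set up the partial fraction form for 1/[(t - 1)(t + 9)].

Distinct linear factors: A/(t - 1) + B/(t + 9)


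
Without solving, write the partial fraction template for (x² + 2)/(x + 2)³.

Repeated linear factor (power 3): P/(x + 2) + Q/(x + 2)² + R/(x + 2)³


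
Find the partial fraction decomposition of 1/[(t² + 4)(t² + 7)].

Coefficient matching gives P = R = 0, Q = 1/(7-4) = 1/3, S = -Q = -1/3
Result: (1/3)/(t² + 4) - (1/3)/(t² + 7)


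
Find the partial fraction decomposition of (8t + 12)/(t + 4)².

(8t + 12) = A(t + 4) + B. At t = -4: B = 8·(-4) + 12 = -20. Coeff of t: A = 8
Result: 8/(t + 4) - 20/(t + 4)²


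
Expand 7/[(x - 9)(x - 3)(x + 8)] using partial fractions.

Using cover-up method: P = 7/102, Q = -7/66, R = 7/187
Result: (7/102)/(x - 9) - (7/66)/(x - 3) + (7/187)/(x + 8)


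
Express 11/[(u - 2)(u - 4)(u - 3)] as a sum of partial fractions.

Using cover-up method: α = 11/2, β = 11/2, γ = -11
Result: (11/2)/(u - 2) + (11/2)/(u - 4) - 11/(u - 3)


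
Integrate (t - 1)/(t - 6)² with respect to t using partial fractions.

Decompose: α = 1, β = 1·6 - 1 = 5, so (t - 1)/(t - 6)² = 1/(t - 6) + 5/(t - 6)². Integrate: ∫ α/(t - 6) dt = ln|(t - 6)|; ∫ β/(t - 6)² dt = -5/(t - 6). Sum: ln|(t - 6)| - 5/(t - 6) + C


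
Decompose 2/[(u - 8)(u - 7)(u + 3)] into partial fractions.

Using cover-up method: P = 2/11, Q = -1/5, R = 1/55
Result: (2/11)/(u - 8) - (1/5)/(u - 7) + (1/55)/(u + 3)


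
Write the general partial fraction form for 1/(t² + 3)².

Repeated quadratic factor: (Pt + Q)/(t² + 3) + (Rt + S)/(t² + 3)²


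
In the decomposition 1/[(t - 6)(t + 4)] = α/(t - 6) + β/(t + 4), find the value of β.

Cover-up at t = -4: β = 1/(-4 - 6) = -1/10


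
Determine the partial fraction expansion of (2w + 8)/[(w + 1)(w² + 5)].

At w=-1: α = (2·(-1) + 8)/((-1)² + 5) = 1. β = -α = -1, γ = 2 - (-1)·α = 3
Result: 1/(w + 1) - (w - 3)/(w² + 5)


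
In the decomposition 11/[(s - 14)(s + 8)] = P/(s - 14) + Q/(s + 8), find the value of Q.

Cover-up at s = -8: Q = 11/(-8 - 14) = -11/22 = -1/2


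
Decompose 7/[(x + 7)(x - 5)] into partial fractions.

7/(x + 7)(x - 5) = A/(x + 7) + B/(x - 5). A = 7/(-7 - 5) = -7/12, B = 7/(5 + 7) = 7/12
Result: (-7/12)/(x + 7) + (7/12)/(x - 5)


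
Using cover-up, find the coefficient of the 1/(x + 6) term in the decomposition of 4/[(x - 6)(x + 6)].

Cover (x + 6), set x=-6: 4/((x - 6) at x=-6) = 4/(-12) = -1/3


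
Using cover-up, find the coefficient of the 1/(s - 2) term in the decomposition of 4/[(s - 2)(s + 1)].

Cover (s - 2), set s=2: 4/((s + 1) at s=2) = 4/(3) = 4/3


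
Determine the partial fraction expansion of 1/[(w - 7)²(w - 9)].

Cover-up at w=9: C = 1/(9 - 7)² = 1/4. Cover-up at w=7: B = 1/(7 - 9) = -1/2. Comparing w² coeff: A = -C = -1/4
Result: (-1/4)/(w - 7) - (1/2)/(w - 7)² + (1/4)/(w - 9)


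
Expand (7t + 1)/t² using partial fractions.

(7t + 1) = At + B. At t = 0: B = 7·0 + 1 = 1. Coeff of t: A = 7
Result: 7/t + 1/t²


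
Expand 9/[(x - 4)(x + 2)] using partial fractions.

9/(x - 4)(x + 2) = P/(x - 4) + Q/(x + 2). P = 9/(4 + 2) = 3/2, Q = 9/(-2 - 4) = -3/2
Result: (3/2)/(x - 4) - (3/2)/(x + 2)


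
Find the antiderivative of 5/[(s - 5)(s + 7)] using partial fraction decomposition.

Decompose: 5/[(s - 5)(s + 7)] = (5/12)/(s - 5) - (5/12)/(s + 7). Integrate each term: (5/12) ln|(s - 5)| - (5/12) ln|(s + 7)| + C


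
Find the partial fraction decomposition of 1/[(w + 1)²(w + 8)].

Cover-up at w=-8: C = 1/(-8 + 1)² = 1/49. Cover-up at w=-1: B = 1/(-1 + 8) = 1/7. Comparing w² coeff: A = -C = -1/49
Result: (-1/49)/(w + 1) + (1/7)/(w + 1)² + (1/49)/(w + 8)


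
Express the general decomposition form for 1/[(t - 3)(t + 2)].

Distinct linear factors: α/(t - 3) + β/(t + 2)


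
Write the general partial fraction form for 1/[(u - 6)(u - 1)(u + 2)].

Three distinct linear factors: P/(u - 6) + Q/(u - 1) + R/(u + 2)


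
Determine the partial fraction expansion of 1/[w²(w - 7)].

Cover-up at w=7: R = 1/(7 - 0)² = 1/49. Cover-up at w=0: Q = 1/(0 - 7) = -1/7. Comparing w² coeff: P = -R = -1/49
Result: (-1/49)/w - (1/7)/w² + (1/49)/(w - 7)


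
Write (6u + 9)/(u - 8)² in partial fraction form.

(6u + 9) = P(u - 8) + Q. At u = 8: Q = 6·8 + 9 = 57. Coeff of u: P = 6
Result: 6/(u - 8) + 57/(u - 8)²


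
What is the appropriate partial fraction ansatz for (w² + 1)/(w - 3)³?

Repeated linear factor (power 3): P/(w - 3) + Q/(w - 3)² + R/(w - 3)³


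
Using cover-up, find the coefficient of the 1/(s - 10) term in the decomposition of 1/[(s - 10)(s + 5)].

Cover (s - 10), set s=10: 1/((s + 5) at s=10) = 1/(15) = 1/15


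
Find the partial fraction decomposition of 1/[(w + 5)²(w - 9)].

Cover-up at w=9: R = 1/(9 + 5)² = 1/196. Cover-up at w=-5: Q = 1/(-5 - 9) = -1/14. Comparing w² coeff: P = -R = -1/196
Result: (-1/196)/(w + 5) - (1/14)/(w + 5)² + (1/196)/(w - 9)


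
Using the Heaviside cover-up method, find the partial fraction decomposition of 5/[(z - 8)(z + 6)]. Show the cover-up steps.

Cover (z - 8): set z=8, get P = 5/(8 + 6) = 5/14. Cover (z + 6): set z=-6, get Q = 5/(-6 - 8) = -5/14.
Result: (5/14)/(z - 8) - (5/14)/(z + 6)


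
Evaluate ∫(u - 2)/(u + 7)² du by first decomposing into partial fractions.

Decompose: P = 1, Q = 1·(-7) - 2 = -9, so (u - 2)/(u + 7)² = 1/(u + 7) - 9/(u + 7)². Integrate: ∫ P/(u + 7) du = ln|(u + 7)|; ∫ Q/(u + 7)² du = 9/(u + 7). Sum: ln|(u + 7)| + 9/(u + 7) + C


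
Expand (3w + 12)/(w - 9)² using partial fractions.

(3w + 12) = α(w - 9) + β. At w = 9: β = 3·9 + 12 = 39. Coeff of w: α = 3
Result: 3/(w - 9) + 39/(w - 9)²


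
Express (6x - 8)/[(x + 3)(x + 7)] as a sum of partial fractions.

At x=-3: α = (6·(-3) - 8)/(-3 + 7) = -13/2. At x=-7: β = (6·(-7) - 8)/(-7 + 3) = 25/2
Result: (-13/2)/(x + 3) + (25/2)/(x + 7)


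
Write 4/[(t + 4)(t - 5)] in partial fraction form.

4/(t + 4)(t - 5) = A/(t + 4) + B/(t - 5). A = 4/(-4 - 5) = -4/9, B = 4/(5 + 4) = 4/9
Result: (-4/9)/(t + 4) + (4/9)/(t - 5)


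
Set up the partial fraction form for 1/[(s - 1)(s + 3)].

Distinct linear factors: P/(s - 1) + Q/(s + 3)


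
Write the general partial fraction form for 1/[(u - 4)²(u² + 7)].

Repeated linear + quadratic: P/(u - 4) + Q/(u - 4)² + (Ru + S)/(u² + 7)


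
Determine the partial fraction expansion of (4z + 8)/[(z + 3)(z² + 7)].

At z=-3: α = (4·(-3) + 8)/((-3)² + 7) = -1/4. β = -α = 1/4, γ = 4 - (-3)·α = 13/4
Result: (-1/4)/(z + 3) + ((1/4)z + 13/4)/(z² + 7)


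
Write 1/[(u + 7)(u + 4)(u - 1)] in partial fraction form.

Using cover-up method: A = 1/24, B = -1/15, C = 1/40
Result: (1/24)/(u + 7) - (1/15)/(u + 4) + (1/40)/(u - 1)


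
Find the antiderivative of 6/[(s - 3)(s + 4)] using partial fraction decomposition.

Decompose: 6/[(s - 3)(s + 4)] = (6/7)/(s - 3) - (6/7)/(s + 4). Integrate each term: (6/7) ln|(s - 3)| - (6/7) ln|(s + 4)| + C


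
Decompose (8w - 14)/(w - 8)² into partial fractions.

(8w - 14) = A(w - 8) + B. At w = 8: B = 8·8 - 14 = 50. Coeff of w: A = 8
Result: 8/(w - 8) + 50/(w - 8)²


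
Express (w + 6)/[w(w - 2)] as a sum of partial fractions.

At w=0: P = (1·0 + 6)/(0 - 2) = -3. At w=2: Q = (1·2 + 6)/(2 - 0) = 4
Result: -3/w + 4/(w - 2)


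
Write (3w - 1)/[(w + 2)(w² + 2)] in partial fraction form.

At w=-2: P = (3·(-2) - 1)/((-2)² + 2) = -7/6. Q = -P = 7/6, R = 3 - (-2)·P = 2/3
Result: (-7/6)/(w + 2) + ((7/6)w + 2/3)/(w² + 2)


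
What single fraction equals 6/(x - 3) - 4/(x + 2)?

Common denominator (x - 3)(x + 2). Numerator: 6(x + 2) - 4(x - 3) = (6x + 12) - (4x - 12) = 2x + 24
Result: (2x + 24)/[(x - 3)(x + 2)]


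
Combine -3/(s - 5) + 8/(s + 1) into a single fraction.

Common denominator (s - 5)(s + 1). Numerator: -3(s + 1) + 8(s - 5) = (-3s - 3) + (8s - 40) = 5s - 43
Result: (5s - 43)/[(s - 5)(s + 1)]


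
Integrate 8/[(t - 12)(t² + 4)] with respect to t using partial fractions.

Cover-up at t=12: A = 8/(12²+4) = 2/37. Coeff matching: B = -2/37, C = -24/37. Decomposition: (2/37)/(t - 12) - ((2/37)t + 24/37)/(t² + 4). Integrate: linear → ln, quadratic → (1/2)ln + arctan: (2/37) ln|(t - 12)| - (1/37) ln(t² + 4) - (12/37) arctan(t/2) + C


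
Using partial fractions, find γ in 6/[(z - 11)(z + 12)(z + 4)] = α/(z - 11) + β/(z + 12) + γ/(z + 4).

Cover-up at z = -4: γ = 6/[(-4 - 11)(-4 + 12)] = 6/[(-15)(8)] = -6/120 = -1/20


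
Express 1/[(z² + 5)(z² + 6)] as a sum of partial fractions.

Coefficient matching gives α = γ = 0, β = 1/(6-5) = 1, δ = -β = -1
Result: 1/(z² + 5) - 1/(z² + 6)


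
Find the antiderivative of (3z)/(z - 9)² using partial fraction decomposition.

Decompose: A = 3, B = 3·9 + 0 = 27, so (3z)/(z - 9)² = 3/(z - 9) + 27/(z - 9)². Integrate: ∫ A/(z - 9) dz = 3 ln|(z - 9)|; ∫ B/(z - 9)² dz = -27/(z - 9). Sum: 3 ln|(z - 9)| - 27/(z - 9) + C


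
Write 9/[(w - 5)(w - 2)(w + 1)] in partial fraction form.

Using cover-up method: P = 1/2, Q = -1, R = 1/2
Result: (1/2)/(w - 5) - 1/(w - 2) + (1/2)/(w + 1)


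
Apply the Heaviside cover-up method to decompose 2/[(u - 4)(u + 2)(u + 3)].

Cover (u - 4), u=4: A = 2/[(4 + 2)(4 + 3)] = 1/21. Cover (u + 2), u=-2: B = 2/[(-2 - 4)(-2 + 3)] = -1/3. Cover (u + 3), u=-3: C = 2/[(-3 - 4)(-3 + 2)] = 2/7.
Result: (1/21)/(u - 4) - (1/3)/(u + 2) + (2/7)/(u + 3)


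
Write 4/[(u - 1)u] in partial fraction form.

4/(u - 1)u = A/(u - 1) + B/u. A = 4/(1 - 0) = 4, B = 4/(0 - 1) = -4
Result: 4/(u - 1) - 4/u


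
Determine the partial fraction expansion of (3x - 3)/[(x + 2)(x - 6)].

At x=-2: P = (3·(-2) - 3)/(-2 - 6) = 9/8. At x=6: Q = (3·6 - 3)/(6 + 2) = 15/8
Result: (9/8)/(x + 2) + (15/8)/(x - 6)


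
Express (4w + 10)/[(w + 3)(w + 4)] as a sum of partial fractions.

At w=-3: A = (4·(-3) + 10)/(-3 + 4) = -2. At w=-4: B = (4·(-4) + 10)/(-4 + 3) = 6
Result: -2/(w + 3) + 6/(w + 4)


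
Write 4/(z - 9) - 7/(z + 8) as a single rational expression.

Common denominator (z - 9)(z + 8). Numerator: 4(z + 8) - 7(z - 9) = (4z + 32) - (7z - 63) = -3z + 95
Result: (-3z + 95)/[(z - 9)(z + 8)]


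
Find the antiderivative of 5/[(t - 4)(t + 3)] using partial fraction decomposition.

Decompose: 5/[(t - 4)(t + 3)] = (5/7)/(t - 4) - (5/7)/(t + 3). Integrate each term: (5/7) ln|(t - 4)| - (5/7) ln|(t + 3)| + C


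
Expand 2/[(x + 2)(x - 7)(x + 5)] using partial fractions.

Using cover-up method: α = -2/27, β = 1/54, γ = 1/18
Result: (-2/27)/(x + 2) + (1/54)/(x - 7) + (1/18)/(x + 5)


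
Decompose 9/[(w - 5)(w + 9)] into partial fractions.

9/(w - 5)(w + 9) = P/(w - 5) + Q/(w + 9). P = 9/(5 + 9) = 9/14, Q = 9/(-9 - 5) = -9/14
Result: (9/14)/(w - 5) - (9/14)/(w + 9)


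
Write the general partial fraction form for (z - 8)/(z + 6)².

Repeated linear factor: A/(z + 6) + B/(z + 6)²


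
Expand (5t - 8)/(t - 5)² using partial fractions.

(5t - 8) = A(t - 5) + B. At t = 5: B = 5·5 - 8 = 17. Coeff of t: A = 5
Result: 5/(t - 5) + 17/(t - 5)²


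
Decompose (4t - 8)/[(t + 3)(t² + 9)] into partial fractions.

At t=-3: P = (4·(-3) - 8)/((-3)² + 9) = -10/9. Q = -P = 10/9, R = 4 - (-3)·P = 2/3
Result: (-10/9)/(t + 3) + ((10/9)t + 2/3)/(t² + 9)


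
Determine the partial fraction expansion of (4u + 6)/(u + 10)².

(4u + 6) = α(u + 10) + β. At u = -10: β = 4·(-10) + 6 = -34. Coeff of u: α = 4
Result: 4/(u + 10) - 34/(u + 10)²


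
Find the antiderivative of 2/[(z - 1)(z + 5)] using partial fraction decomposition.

Decompose: 2/[(z - 1)(z + 5)] = (1/3)/(z - 1) - (1/3)/(z + 5). Integrate each term: (1/3) ln|(z - 1)| - (1/3) ln|(z + 5)| + C


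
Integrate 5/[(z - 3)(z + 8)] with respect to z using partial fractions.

Decompose: 5/[(z - 3)(z + 8)] = (5/11)/(z - 3) - (5/11)/(z + 8). Integrate each term: (5/11) ln|(z - 3)| - (5/11) ln|(z + 8)| + C
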